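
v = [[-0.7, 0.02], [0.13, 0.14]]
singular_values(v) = [0.71, 0.14]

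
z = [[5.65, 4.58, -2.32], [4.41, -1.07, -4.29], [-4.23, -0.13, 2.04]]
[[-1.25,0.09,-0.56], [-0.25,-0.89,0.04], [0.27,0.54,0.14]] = z @ [[-0.01, -0.11, -0.05], [-0.21, 0.18, -0.08], [0.10, 0.05, -0.04]]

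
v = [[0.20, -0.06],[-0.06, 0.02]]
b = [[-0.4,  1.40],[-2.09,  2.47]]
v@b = [[0.05, 0.13],  [-0.02, -0.03]]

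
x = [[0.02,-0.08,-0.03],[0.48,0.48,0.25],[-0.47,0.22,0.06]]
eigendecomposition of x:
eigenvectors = [[(0.08+0.07j),  0.08-0.07j,  (-0.16+0j)],[0.40-0.04j,  (0.4+0.04j),  0.84+0.00j],[(-0.91+0j),  (-0.91-0j),  0.53+0.00j]]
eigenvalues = [(0.01+0.05j), (0.01-0.05j), (0.55+0j)]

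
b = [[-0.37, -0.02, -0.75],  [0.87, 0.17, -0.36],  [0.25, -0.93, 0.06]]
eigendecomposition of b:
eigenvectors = [[0.61+0.00j, (0.61-0j), -0.35+0.00j],[(-0.19-0.48j), (-0.19+0.48j), -0.69+0.00j],[(0.14-0.58j), (0.14+0.58j), 0.63+0.00j]]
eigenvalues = [(-0.54+0.72j), (-0.54-0.72j), (0.94+0j)]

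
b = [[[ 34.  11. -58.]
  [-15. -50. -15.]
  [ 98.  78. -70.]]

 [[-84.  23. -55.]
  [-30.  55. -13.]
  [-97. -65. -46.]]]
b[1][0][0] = -84.0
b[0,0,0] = 34.0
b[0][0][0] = 34.0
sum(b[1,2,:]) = -208.0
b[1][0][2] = -55.0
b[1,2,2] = -46.0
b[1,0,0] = -84.0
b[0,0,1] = 11.0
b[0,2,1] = 78.0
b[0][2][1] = 78.0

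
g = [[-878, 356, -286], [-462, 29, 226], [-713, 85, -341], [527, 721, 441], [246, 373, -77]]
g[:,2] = [-286, 226, -341, 441, -77]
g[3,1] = 721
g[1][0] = -462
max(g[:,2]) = 441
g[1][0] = -462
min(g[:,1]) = 29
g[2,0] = -713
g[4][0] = 246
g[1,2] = 226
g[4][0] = 246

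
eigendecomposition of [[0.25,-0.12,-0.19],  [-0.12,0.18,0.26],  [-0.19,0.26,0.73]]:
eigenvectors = [[-0.32, 0.89, -0.31],[0.37, -0.19, -0.91],[0.87, 0.41, 0.27]]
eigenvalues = [0.91, 0.19, 0.06]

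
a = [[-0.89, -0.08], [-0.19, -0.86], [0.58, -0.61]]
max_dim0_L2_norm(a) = 1.08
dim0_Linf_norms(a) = [0.89, 0.86]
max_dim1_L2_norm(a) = 0.89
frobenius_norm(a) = 1.51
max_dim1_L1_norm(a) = 1.19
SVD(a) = [[-0.57,-0.62], [0.36,-0.78], [0.74,-0.1]] @ diag([1.1237420943948793, 1.0099028197232693]) @ [[0.77, -0.64], [0.64, 0.77]]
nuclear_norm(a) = 2.13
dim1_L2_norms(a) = [0.89, 0.88, 0.84]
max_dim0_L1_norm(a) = 1.66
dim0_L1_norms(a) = [1.66, 1.55]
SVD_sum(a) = [[-0.49, 0.40], [0.31, -0.25], [0.64, -0.53]] + [[-0.40, -0.48], [-0.50, -0.61], [-0.06, -0.08]]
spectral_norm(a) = 1.12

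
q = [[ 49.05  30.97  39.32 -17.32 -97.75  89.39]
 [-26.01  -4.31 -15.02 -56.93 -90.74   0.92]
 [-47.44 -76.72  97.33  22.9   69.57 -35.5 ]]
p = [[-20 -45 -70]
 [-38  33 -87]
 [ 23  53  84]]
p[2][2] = 84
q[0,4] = -97.75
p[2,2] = 84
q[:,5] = [89.39, 0.92, -35.5]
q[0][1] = 30.97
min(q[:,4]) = -97.75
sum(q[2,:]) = 30.139999999999986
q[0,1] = 30.97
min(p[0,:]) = -70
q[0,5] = 89.39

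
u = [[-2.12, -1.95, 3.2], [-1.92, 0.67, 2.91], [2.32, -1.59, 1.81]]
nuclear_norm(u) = 10.25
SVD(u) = [[-0.79,-0.05,0.62], [-0.59,0.34,-0.73], [-0.17,-0.94,-0.30]] @ diag([5.3406697926151505, 3.390082282066779, 1.5203579470193656]) @ [[0.45,0.26,-0.85], [-0.80,0.54,-0.26], [-0.39,-0.8,-0.45]]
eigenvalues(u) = [(-4+0j), (2.18+1.46j), (2.18-1.46j)]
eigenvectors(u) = [[-0.85+0.00j, (-0.37-0.1j), (-0.37+0.1j)],[(-0.48+0j), (-0.38+0.49j), -0.38-0.49j],[(0.21+0j), -0.69+0.00j, (-0.69-0j)]]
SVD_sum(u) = [[-1.89,-1.11,3.58], [-1.43,-0.84,2.70], [-0.41,-0.24,0.78]] + [[0.14, -0.09, 0.04], [-0.92, 0.62, -0.3], [2.56, -1.71, 0.82]] + [[-0.36, -0.75, -0.42], [0.43, 0.89, 0.50], [0.18, 0.36, 0.2]]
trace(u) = 0.36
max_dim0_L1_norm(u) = 7.92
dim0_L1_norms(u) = [6.36, 4.21, 7.92]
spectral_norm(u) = 5.34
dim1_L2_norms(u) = [4.31, 3.55, 3.34]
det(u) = -27.53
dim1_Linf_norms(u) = [3.2, 2.91, 2.32]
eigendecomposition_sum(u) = [[(-3.15+0j), -0.62+0.00j, 2.05-0.00j], [(-1.78+0j), -0.35+0.00j, 1.15-0.00j], [(0.77-0j), (0.15-0j), (-0.5+0j)]] + [[0.52-0.27j, (-0.67+0.63j), 0.58+0.34j], [(-0.07-0.94j), 0.51+1.39j, (0.88-0.64j)], [(0.77-0.7j), (-0.87+1.39j), (1.16+0.33j)]] + [[(0.52+0.27j), -0.67-0.63j, (0.58-0.34j)],[-0.07+0.94j, 0.51-1.39j, 0.88+0.64j],[(0.77+0.7j), -0.87-1.39j, 1.16-0.33j]]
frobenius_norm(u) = 6.51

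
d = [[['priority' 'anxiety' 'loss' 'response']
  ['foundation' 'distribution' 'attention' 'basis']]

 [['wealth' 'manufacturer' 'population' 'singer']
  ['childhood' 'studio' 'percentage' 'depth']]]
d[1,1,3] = 'depth'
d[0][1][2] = 'attention'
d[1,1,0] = 'childhood'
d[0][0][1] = 'anxiety'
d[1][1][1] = 'studio'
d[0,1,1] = 'distribution'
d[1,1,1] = 'studio'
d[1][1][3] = 'depth'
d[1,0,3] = 'singer'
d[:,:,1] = [['anxiety', 'distribution'], ['manufacturer', 'studio']]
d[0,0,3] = 'response'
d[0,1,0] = 'foundation'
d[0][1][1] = 'distribution'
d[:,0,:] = [['priority', 'anxiety', 'loss', 'response'], ['wealth', 'manufacturer', 'population', 'singer']]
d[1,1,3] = 'depth'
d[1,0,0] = 'wealth'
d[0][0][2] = 'loss'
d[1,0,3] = 'singer'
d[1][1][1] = 'studio'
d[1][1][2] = 'percentage'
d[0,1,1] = 'distribution'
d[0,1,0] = 'foundation'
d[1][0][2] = 'population'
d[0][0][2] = 'loss'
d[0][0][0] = 'priority'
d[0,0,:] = ['priority', 'anxiety', 'loss', 'response']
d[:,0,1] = ['anxiety', 'manufacturer']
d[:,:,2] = [['loss', 'attention'], ['population', 'percentage']]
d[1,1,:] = ['childhood', 'studio', 'percentage', 'depth']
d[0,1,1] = 'distribution'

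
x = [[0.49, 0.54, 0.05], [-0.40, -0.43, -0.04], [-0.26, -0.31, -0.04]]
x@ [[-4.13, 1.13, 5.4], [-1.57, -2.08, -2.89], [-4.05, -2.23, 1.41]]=[[-3.07, -0.68, 1.16], [2.49, 0.53, -0.97], [1.72, 0.44, -0.56]]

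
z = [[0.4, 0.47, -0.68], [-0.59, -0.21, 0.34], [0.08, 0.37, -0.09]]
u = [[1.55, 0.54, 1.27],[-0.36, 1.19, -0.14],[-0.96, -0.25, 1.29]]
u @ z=[[0.4, 1.08, -0.98], [-0.86, -0.47, 0.66], [-0.13, 0.08, 0.45]]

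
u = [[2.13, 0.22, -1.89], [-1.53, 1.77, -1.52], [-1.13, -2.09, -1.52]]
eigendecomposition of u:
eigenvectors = [[0.31+0.00j, 0.67+0.00j, 0.67-0.00j], [(0.39+0j), (-0.12+0.64j), (-0.12-0.64j)], [0.87+0.00j, (-0.19-0.28j), -0.19+0.28j]]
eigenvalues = [(-2.86+0j), (2.62+0.99j), (2.62-0.99j)]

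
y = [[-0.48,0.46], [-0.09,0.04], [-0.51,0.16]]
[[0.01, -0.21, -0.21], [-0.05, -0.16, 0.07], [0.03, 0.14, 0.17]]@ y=[[0.12, -0.04], [0.0, -0.02], [-0.11, 0.05]]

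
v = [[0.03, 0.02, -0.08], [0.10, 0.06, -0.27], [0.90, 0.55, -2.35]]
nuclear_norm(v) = 2.60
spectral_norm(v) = 2.59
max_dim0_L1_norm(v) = 2.7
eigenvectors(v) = [[(-0.03+0j), -0.30-0.40j, (-0.3+0.4j)], [-0.11+0.00j, (0.84+0j), 0.84-0.00j], [(-0.99+0j), 0.08-0.15j, (0.08+0.15j)]]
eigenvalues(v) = [(-2.26+0j), (-0+0j), (-0-0j)]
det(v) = -0.00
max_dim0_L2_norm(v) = 2.37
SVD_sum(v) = [[0.03, 0.02, -0.08], [0.10, 0.06, -0.27], [0.9, 0.55, -2.35]] + [[0.0, 0.00, 0.0], [-0.00, -0.0, -0.0], [0.00, 0.0, 0.00]] + [[-0.0, 0.0, -0.0],  [-0.0, 0.0, -0.00],  [0.00, -0.00, 0.0]]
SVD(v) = [[-0.03, 0.11, -0.99], [-0.11, -0.99, -0.11], [-0.99, 0.11, 0.05]] @ diag([2.5940662895053235, 0.00427245939669054, 0.0013534189250321842]) @ [[-0.35, -0.21, 0.91], [0.62, 0.68, 0.40], [0.70, -0.70, 0.11]]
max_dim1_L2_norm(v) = 2.58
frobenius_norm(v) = 2.59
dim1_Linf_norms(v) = [0.08, 0.27, 2.35]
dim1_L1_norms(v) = [0.13, 0.43, 3.8]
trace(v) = -2.26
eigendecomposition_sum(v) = [[0.03-0.00j, 0.02+0.00j, -0.08-0.00j],  [(0.1-0j), (0.06+0j), -0.27-0.00j],  [0.90-0.00j, 0.55+0.00j, -2.35-0.00j]] + [[(-0+0j), 0.00+0.00j, (-0-0j)],[(-0-0j), (-0+0j), 0j],[(-0+0j), (-0+0j), -0j]] + [[-0.00-0.00j, 0.00-0.00j, -0.00+0.00j], [-0.00+0.00j, -0.00-0.00j, 0.00-0.00j], [-0.00-0.00j, -0.00-0.00j, 0.00+0.00j]]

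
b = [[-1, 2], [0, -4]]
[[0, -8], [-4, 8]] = b @ [[2, 4], [1, -2]]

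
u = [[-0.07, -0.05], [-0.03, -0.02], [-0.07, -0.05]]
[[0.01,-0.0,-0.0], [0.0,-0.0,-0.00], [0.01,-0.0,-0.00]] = u@ [[-0.08, 0.06, 0.01], [-0.01, -0.01, 0.00]]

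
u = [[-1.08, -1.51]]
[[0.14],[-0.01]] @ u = [[-0.15, -0.21], [0.01, 0.02]]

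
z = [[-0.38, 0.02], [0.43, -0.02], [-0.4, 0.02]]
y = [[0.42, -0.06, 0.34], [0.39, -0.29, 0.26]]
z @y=[[-0.15, 0.02, -0.12],[0.17, -0.02, 0.14],[-0.16, 0.02, -0.13]]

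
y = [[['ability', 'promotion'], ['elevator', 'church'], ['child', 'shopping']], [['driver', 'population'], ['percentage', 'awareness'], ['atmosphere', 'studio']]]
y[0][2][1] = 'shopping'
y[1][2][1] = 'studio'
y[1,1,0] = 'percentage'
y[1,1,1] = 'awareness'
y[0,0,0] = 'ability'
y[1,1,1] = 'awareness'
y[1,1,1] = 'awareness'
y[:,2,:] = [['child', 'shopping'], ['atmosphere', 'studio']]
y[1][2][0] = 'atmosphere'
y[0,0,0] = 'ability'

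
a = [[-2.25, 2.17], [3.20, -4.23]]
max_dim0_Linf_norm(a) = 4.23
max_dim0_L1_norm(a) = 6.4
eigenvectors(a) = [[0.77, -0.50], [0.64, 0.87]]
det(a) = 2.57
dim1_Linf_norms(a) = [2.25, 4.23]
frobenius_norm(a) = 6.16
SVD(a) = [[-0.51, 0.86],[0.86, 0.51]] @ diag([6.142374143112925, 0.4189748035595511]) @ [[0.63, -0.77], [-0.77, -0.63]]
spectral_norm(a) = 6.14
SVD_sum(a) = [[-1.97, 2.4], [3.36, -4.10]] + [[-0.28, -0.23], [-0.16, -0.13]]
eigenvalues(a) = [-0.43, -6.05]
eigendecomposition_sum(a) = [[-0.29, -0.16], [-0.24, -0.14]] + [[-1.96, 2.33],[3.44, -4.09]]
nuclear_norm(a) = 6.56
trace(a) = -6.48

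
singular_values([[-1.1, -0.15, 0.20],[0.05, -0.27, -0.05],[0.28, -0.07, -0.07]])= [1.16, 0.3, 0.0]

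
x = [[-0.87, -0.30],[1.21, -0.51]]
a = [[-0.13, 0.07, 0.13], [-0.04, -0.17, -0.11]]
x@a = [[0.13, -0.01, -0.08],[-0.14, 0.17, 0.21]]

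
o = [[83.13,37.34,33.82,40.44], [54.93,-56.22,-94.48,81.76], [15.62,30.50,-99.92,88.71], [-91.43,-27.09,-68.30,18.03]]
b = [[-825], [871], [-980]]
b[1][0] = 871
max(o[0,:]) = 83.13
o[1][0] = 54.93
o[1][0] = 54.93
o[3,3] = 18.03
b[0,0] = -825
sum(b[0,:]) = -825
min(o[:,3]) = 18.03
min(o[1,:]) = -94.48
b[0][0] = -825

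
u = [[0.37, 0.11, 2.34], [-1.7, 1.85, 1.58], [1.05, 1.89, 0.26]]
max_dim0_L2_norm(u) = 2.84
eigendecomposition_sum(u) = [[(-0.7+0j),-0.44+0.00j,(0.96-0j)],[(-0.6+0j),-0.38+0.00j,(0.83-0j)],[(0.78-0j),(0.49-0j),(-1.07+0j)]] + [[0.53+1.01j, 0.27-1.61j, 0.69-0.34j], [(-0.55+0.57j), 1.11-0.17j, 0.37+0.38j], [0.14+0.99j, (0.7-1.24j), (0.67-0.08j)]] + [[(0.53-1.01j), (0.27+1.61j), 0.69+0.34j], [(-0.55-0.57j), 1.11+0.17j, (0.37-0.38j)], [0.14-0.99j, (0.7+1.24j), (0.67+0.08j)]]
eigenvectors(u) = [[(0.58+0j), 0.67+0.00j, (0.67-0j)], [0.50+0.00j, 0.14+0.44j, (0.14-0.44j)], [-0.64+0.00j, 0.55+0.20j, (0.55-0.2j)]]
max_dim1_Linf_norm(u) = 2.34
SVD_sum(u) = [[-0.41, 1.08, 1.25], [-0.67, 1.74, 2.02], [-0.28, 0.71, 0.83]] + [[-0.41, -0.58, 0.37], [-0.12, -0.18, 0.11], [0.92, 1.31, -0.82]] + [[1.19,-0.38,0.72], [-0.91,0.29,-0.55], [0.41,-0.13,0.25]]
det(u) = -12.76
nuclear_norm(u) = 7.29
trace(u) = 2.48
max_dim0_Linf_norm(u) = 2.34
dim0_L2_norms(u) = [2.03, 2.65, 2.84]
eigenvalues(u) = [(-2.15+0j), (2.31+0.77j), (2.31-0.77j)]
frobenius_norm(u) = 4.38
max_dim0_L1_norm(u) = 4.18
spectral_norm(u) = 3.42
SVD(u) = [[0.5, 0.4, -0.77], [0.8, 0.12, 0.58], [0.33, -0.91, -0.26]] @ diag([3.4218114127057158, 1.9792030583463192, 1.8840546461579815]) @ [[-0.24, 0.63, 0.74], [-0.51, -0.73, 0.46], [-0.82, 0.26, -0.50]]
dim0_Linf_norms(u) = [1.7, 1.89, 2.34]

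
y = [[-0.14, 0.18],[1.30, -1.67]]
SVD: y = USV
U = [[-0.11, 0.99], [0.99, 0.11]]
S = [2.13, 0.0]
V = [[0.61, -0.79], [0.79, 0.61]]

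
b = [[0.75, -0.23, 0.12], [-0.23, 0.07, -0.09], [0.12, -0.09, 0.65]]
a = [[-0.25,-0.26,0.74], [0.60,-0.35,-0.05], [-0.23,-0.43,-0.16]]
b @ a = [[-0.35, -0.17, 0.55], [0.12, 0.07, -0.16], [-0.23, -0.28, -0.01]]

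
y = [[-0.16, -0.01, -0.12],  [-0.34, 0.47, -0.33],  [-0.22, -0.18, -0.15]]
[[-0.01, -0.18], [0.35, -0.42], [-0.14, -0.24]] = y @ [[0.11,1.09], [0.74,-0.04], [-0.11,0.08]]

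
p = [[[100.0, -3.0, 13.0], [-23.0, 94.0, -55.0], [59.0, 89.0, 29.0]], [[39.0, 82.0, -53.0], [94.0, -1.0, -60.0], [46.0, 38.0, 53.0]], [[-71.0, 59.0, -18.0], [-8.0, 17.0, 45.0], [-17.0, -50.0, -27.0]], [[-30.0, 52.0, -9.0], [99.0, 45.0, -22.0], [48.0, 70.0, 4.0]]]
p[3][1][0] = 99.0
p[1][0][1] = 82.0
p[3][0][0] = -30.0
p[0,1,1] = 94.0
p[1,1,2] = -60.0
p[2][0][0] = -71.0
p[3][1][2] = -22.0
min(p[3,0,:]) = -30.0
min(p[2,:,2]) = -27.0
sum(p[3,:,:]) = 257.0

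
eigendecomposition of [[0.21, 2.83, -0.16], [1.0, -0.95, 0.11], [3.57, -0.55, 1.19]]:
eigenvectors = [[(0.01+0.05j), (0.01-0.05j), 0.55+0.00j], [0.06+0.02j, 0.06-0.02j, -0.46+0.00j], [(1+0j), 1.00-0.00j, -0.70+0.00j]]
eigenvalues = [(1.21+0.16j), (1.21-0.16j), (-1.97+0j)]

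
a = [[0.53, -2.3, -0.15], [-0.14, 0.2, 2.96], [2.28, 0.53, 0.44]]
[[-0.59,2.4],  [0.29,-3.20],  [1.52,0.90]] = a @ [[0.56, 0.77], [0.38, -0.8], [0.1, -0.99]]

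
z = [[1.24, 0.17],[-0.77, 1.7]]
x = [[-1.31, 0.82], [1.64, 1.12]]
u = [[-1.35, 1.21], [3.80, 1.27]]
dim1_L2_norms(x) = [1.55, 1.99]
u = z @ x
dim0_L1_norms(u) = [5.15, 2.48]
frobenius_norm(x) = 2.52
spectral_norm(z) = 1.92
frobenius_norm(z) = 2.25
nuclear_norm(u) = 5.65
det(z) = 2.24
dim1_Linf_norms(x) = [1.31, 1.64]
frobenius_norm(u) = 4.40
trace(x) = -0.19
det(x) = -2.81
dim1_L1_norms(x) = [2.13, 2.76]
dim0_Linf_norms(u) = [3.8, 1.27]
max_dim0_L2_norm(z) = 1.71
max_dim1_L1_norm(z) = 2.47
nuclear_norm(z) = 3.09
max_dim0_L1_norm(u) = 5.15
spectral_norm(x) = 2.15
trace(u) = -0.08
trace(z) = 2.94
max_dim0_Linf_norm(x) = 1.64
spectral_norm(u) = 4.12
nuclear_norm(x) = 3.46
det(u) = -6.31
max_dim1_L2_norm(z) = 1.87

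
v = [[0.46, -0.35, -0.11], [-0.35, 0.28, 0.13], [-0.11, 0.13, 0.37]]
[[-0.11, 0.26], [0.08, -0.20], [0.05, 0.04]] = v @ [[-0.37, -0.28], [-0.22, -1.27], [0.11, 0.47]]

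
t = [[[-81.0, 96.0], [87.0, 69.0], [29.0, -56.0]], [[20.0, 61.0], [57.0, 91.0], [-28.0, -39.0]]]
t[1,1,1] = 91.0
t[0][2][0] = 29.0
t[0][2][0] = 29.0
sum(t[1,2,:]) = -67.0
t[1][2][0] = -28.0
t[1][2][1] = -39.0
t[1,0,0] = 20.0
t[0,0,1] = 96.0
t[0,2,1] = -56.0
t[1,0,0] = 20.0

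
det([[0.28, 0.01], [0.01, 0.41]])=0.115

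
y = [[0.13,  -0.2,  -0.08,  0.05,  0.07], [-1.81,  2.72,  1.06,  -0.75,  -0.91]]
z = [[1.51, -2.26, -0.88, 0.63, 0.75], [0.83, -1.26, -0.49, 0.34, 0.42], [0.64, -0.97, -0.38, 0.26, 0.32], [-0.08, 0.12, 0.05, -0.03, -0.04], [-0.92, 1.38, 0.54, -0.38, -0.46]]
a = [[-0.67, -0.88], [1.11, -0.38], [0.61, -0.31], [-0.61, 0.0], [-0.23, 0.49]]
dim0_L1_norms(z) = [3.98, 5.99, 2.34, 1.64, 1.99]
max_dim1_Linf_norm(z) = 2.26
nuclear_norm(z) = 4.15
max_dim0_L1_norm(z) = 5.99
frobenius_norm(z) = 4.13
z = a @ y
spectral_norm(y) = 3.64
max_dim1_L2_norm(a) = 1.17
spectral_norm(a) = 1.58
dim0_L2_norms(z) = [2.06, 3.09, 1.21, 0.85, 1.03]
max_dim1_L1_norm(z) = 6.03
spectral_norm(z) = 4.13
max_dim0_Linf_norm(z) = 2.26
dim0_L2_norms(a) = [1.57, 1.12]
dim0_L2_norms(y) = [1.81, 2.73, 1.06, 0.75, 0.91]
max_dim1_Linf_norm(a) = 1.11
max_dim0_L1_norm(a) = 3.23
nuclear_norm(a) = 2.69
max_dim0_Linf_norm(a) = 1.11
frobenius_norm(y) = 3.64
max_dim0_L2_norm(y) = 2.73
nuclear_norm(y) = 3.65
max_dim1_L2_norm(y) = 3.63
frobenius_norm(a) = 1.93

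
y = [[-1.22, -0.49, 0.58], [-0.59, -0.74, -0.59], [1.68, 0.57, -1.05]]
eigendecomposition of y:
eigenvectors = [[-0.53, -0.51, -0.24], [0.14, 0.76, 0.79], [0.84, -0.41, 0.57]]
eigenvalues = [-2.01, -0.02, -0.98]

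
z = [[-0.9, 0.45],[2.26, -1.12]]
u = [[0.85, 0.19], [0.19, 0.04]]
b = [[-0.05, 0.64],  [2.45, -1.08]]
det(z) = -0.01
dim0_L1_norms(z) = [3.16, 1.57]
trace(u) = 0.89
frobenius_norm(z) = 2.72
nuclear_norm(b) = 3.26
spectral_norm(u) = 0.89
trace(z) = -2.02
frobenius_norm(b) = 2.75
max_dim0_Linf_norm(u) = 0.85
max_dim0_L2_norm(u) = 0.87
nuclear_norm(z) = 2.72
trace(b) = -1.13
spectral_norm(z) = 2.72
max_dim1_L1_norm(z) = 3.38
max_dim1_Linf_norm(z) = 2.26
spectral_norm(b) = 2.70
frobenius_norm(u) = 0.89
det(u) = -0.00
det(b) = -1.51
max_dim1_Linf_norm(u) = 0.85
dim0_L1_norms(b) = [2.5, 1.72]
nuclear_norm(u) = 0.89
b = z + u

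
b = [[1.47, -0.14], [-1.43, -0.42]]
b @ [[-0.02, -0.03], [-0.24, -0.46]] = [[0.0,0.02], [0.13,0.24]]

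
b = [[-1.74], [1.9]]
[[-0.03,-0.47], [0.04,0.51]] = b@ [[0.02, 0.27]]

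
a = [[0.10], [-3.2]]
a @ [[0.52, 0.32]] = [[0.05, 0.03], [-1.66, -1.02]]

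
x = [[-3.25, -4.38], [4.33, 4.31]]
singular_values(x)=[8.17, 0.61]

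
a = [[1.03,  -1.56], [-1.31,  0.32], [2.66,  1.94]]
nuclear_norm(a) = 5.53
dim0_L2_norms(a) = [3.14, 2.51]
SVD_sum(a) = [[0.09, 0.05], [-0.84, -0.49], [2.83, 1.65]] + [[0.94, -1.61],[-0.47, 0.81],[-0.17, 0.29]]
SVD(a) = [[-0.03, 0.88], [0.28, -0.44], [-0.96, -0.16]] @ diag([3.417445593654921, 2.1150096014932336]) @ [[-0.86, -0.50],[0.50, -0.86]]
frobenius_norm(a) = 4.02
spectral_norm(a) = 3.42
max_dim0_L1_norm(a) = 5.0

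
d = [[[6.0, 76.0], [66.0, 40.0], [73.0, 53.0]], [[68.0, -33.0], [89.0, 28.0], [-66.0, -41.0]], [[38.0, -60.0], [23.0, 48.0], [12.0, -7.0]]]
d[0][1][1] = 40.0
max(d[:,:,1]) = 76.0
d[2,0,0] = 38.0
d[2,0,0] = 38.0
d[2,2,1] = -7.0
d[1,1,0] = 89.0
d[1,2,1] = -41.0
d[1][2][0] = -66.0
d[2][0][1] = -60.0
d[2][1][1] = 48.0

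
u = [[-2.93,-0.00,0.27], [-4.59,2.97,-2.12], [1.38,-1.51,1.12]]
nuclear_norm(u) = 8.70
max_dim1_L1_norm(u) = 9.68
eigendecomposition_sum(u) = [[0.05, -0.06, 0.04],[-2.35, 2.94, -2.27],[1.20, -1.49, 1.16]] + [[-2.98,  0.06,  0.23],  [-2.25,  0.04,  0.17],  [0.18,  -0.0,  -0.01]] + [[0.00, -0.0, -0.00], [0.01, -0.01, -0.02], [0.01, -0.01, -0.02]]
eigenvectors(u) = [[-0.02, 0.80, 0.07], [0.89, 0.6, 0.65], [-0.45, -0.05, 0.76]]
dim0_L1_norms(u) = [8.9, 4.48, 3.51]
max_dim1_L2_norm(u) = 5.86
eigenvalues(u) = [4.14, -2.95, -0.03]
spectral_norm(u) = 6.67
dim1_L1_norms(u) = [3.2, 9.68, 4.01]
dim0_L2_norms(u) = [5.62, 3.33, 2.41]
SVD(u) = [[-0.35, 0.9, -0.27], [-0.88, -0.21, 0.43], [0.33, 0.39, 0.86]] @ diag([6.669340155634009, 1.999777961920808, 0.02983272470957878]) @ [[0.83, -0.47, 0.32], [-0.56, -0.61, 0.56], [-0.07, -0.64, -0.76]]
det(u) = 0.40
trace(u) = 1.16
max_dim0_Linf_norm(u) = 4.59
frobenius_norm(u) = 6.96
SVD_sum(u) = [[-1.92, 1.08, -0.75], [-4.83, 2.72, -1.87], [1.82, -1.02, 0.7]] + [[-1.01, -1.09, 1.01], [0.24, 0.26, -0.24], [-0.43, -0.47, 0.44]] + [[0.00, 0.01, 0.01], [-0.00, -0.01, -0.01], [-0.00, -0.02, -0.02]]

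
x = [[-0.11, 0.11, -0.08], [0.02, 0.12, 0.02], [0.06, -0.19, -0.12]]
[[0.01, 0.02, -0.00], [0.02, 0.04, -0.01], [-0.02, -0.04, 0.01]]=x@ [[0.09, 0.17, -0.03], [0.17, 0.32, -0.06], [-0.03, -0.06, 0.01]]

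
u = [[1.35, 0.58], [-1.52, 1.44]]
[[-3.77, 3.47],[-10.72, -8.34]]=u @ [[0.28, 3.48], [-7.15, -2.12]]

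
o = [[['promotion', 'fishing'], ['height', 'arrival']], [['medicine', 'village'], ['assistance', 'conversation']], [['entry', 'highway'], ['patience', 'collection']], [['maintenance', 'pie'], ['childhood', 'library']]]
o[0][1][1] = 'arrival'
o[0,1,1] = 'arrival'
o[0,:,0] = ['promotion', 'height']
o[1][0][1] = 'village'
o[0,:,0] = ['promotion', 'height']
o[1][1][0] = 'assistance'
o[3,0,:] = ['maintenance', 'pie']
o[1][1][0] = 'assistance'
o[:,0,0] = ['promotion', 'medicine', 'entry', 'maintenance']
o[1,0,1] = 'village'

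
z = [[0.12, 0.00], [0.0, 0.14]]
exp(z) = [[1.13,0.00], [0.00,1.15]]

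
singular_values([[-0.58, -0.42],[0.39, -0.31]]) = [0.74, 0.47]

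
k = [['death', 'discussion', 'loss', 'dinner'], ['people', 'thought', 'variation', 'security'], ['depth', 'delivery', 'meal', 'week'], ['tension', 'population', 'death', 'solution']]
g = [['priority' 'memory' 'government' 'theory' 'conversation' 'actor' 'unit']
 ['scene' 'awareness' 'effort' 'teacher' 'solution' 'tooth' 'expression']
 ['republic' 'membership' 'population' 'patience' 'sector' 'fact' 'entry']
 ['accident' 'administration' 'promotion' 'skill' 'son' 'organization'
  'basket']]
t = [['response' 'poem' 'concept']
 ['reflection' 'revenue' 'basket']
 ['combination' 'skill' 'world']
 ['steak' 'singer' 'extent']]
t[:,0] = ['response', 'reflection', 'combination', 'steak']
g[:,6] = ['unit', 'expression', 'entry', 'basket']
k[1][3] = 'security'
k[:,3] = ['dinner', 'security', 'week', 'solution']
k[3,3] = 'solution'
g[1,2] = 'effort'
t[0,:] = ['response', 'poem', 'concept']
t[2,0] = 'combination'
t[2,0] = 'combination'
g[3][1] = 'administration'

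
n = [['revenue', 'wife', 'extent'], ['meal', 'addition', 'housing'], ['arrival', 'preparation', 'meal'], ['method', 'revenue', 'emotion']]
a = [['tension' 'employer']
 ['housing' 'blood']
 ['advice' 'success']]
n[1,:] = ['meal', 'addition', 'housing']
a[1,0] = 'housing'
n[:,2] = ['extent', 'housing', 'meal', 'emotion']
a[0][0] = 'tension'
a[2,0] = 'advice'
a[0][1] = 'employer'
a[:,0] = ['tension', 'housing', 'advice']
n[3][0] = 'method'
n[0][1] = 'wife'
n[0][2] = 'extent'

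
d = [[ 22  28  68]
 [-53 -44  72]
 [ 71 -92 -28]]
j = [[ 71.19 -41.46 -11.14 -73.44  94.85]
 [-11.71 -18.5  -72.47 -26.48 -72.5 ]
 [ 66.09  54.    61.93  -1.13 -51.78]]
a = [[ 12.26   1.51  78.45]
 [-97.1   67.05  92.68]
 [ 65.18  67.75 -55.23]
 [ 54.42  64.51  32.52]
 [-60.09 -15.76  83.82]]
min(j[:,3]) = -73.44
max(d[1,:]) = 72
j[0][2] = -11.14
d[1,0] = -53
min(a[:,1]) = -15.76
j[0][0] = 71.19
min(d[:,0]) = -53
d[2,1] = -92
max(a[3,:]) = 64.51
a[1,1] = 67.05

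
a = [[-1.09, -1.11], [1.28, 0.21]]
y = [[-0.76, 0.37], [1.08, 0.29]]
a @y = [[-0.37, -0.73], [-0.75, 0.53]]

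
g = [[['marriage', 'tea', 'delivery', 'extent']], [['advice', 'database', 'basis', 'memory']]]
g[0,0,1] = 'tea'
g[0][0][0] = 'marriage'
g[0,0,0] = 'marriage'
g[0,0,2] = 'delivery'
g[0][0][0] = 'marriage'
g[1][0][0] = 'advice'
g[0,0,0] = 'marriage'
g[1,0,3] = 'memory'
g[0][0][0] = 'marriage'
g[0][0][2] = 'delivery'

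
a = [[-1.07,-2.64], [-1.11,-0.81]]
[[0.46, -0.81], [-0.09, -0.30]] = a @ [[0.29, 0.07], [-0.29, 0.28]]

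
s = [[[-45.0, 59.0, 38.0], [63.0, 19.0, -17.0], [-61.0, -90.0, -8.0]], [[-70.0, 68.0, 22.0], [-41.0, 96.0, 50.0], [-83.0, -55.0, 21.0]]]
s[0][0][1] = 59.0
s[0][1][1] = 19.0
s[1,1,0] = -41.0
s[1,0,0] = -70.0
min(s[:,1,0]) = -41.0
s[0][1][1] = 19.0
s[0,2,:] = [-61.0, -90.0, -8.0]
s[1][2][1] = -55.0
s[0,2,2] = -8.0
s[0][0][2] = 38.0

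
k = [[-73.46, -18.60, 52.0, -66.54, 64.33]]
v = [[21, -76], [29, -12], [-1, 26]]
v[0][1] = -76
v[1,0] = 29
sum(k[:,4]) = 64.33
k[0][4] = 64.33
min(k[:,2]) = 52.0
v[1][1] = -12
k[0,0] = -73.46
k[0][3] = -66.54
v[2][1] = 26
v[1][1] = -12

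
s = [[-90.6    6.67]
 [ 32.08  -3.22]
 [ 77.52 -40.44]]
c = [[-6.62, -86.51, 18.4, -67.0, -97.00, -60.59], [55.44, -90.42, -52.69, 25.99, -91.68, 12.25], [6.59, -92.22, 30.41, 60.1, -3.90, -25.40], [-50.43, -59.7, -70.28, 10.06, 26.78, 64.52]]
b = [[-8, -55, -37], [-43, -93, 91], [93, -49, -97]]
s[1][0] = 32.08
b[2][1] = -49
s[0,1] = 6.67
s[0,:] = [-90.6, 6.67]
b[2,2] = -97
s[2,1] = -40.44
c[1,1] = -90.42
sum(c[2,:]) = -24.419999999999995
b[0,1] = -55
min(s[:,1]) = -40.44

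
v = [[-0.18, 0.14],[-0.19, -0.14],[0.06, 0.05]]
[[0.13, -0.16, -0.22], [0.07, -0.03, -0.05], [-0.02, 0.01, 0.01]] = v @ [[-0.55,0.50,0.71], [0.24,-0.47,-0.63]]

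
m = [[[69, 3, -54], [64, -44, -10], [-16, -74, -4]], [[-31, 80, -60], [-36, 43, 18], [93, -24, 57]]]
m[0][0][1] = 3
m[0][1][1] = -44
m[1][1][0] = -36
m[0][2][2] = -4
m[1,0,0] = -31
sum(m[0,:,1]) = -115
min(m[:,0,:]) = -60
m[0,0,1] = 3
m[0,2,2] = -4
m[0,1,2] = -10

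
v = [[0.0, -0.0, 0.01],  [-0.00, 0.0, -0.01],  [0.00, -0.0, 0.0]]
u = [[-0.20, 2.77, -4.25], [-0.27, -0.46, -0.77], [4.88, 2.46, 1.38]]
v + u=[[-0.2, 2.77, -4.24], [-0.27, -0.46, -0.78], [4.88, 2.46, 1.38]]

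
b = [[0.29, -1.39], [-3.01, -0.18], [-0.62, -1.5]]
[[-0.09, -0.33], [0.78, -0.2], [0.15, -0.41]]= b@ [[-0.26, 0.05], [0.01, 0.25]]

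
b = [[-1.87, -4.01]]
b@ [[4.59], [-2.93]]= [[3.17]]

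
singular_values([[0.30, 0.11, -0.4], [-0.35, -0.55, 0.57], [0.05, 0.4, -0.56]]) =[1.18, 0.26, 0.17]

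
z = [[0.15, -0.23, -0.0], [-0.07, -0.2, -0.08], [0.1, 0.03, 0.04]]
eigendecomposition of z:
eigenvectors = [[-0.86, 0.36, 0.51], [0.23, 0.25, 0.81], [-0.46, -0.9, -0.29]]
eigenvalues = [0.21, -0.01, -0.21]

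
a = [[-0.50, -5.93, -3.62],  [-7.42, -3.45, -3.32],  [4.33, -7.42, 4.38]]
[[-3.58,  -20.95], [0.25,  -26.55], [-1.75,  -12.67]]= a@[[-0.42, 1.94], [0.31, 3.10], [0.54, 0.44]]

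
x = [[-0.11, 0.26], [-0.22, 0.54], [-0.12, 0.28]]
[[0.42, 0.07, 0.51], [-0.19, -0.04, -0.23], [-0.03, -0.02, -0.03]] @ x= [[-0.12,  0.29], [0.06,  -0.14], [0.01,  -0.03]]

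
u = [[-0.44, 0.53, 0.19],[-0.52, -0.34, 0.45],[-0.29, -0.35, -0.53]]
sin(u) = [[-0.49,0.52,0.23], [-0.55,-0.41,0.42], [-0.24,-0.38,-0.55]]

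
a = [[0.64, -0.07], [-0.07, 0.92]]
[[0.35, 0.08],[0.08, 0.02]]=a @ [[0.56, 0.13], [0.13, 0.03]]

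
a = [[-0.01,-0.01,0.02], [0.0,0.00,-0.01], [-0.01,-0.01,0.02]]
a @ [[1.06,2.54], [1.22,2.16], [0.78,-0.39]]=[[-0.01,-0.05],  [-0.01,0.0],  [-0.01,-0.05]]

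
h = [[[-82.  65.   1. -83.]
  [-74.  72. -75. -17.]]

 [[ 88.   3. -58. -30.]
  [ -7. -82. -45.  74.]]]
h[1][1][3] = 74.0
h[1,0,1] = 3.0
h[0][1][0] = -74.0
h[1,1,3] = 74.0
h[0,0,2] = 1.0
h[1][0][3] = -30.0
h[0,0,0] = -82.0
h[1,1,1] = -82.0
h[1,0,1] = 3.0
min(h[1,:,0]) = -7.0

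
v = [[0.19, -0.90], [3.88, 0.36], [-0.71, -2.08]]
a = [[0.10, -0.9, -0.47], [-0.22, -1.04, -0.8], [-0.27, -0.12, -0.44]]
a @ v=[[-3.14, 0.56], [-3.51, 1.49], [-0.2, 1.12]]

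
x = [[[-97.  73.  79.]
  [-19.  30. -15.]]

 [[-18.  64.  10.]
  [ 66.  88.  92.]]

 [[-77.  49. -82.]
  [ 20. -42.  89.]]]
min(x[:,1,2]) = -15.0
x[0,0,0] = -97.0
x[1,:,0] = [-18.0, 66.0]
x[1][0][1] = 64.0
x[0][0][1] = 73.0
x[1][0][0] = -18.0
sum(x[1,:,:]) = 302.0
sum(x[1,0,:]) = 56.0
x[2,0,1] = 49.0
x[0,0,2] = 79.0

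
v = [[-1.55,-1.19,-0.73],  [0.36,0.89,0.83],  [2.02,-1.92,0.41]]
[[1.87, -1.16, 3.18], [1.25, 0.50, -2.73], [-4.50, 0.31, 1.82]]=v @ [[-2.48,0.47,-0.15], [0.23,0.34,-1.46], [2.33,0.03,-1.66]]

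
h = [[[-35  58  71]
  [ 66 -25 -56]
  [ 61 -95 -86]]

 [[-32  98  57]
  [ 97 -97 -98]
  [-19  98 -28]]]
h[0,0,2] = 71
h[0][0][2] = 71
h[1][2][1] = 98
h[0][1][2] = -56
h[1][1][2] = -98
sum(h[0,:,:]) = -41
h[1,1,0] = 97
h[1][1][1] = -97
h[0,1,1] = -25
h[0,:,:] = [[-35, 58, 71], [66, -25, -56], [61, -95, -86]]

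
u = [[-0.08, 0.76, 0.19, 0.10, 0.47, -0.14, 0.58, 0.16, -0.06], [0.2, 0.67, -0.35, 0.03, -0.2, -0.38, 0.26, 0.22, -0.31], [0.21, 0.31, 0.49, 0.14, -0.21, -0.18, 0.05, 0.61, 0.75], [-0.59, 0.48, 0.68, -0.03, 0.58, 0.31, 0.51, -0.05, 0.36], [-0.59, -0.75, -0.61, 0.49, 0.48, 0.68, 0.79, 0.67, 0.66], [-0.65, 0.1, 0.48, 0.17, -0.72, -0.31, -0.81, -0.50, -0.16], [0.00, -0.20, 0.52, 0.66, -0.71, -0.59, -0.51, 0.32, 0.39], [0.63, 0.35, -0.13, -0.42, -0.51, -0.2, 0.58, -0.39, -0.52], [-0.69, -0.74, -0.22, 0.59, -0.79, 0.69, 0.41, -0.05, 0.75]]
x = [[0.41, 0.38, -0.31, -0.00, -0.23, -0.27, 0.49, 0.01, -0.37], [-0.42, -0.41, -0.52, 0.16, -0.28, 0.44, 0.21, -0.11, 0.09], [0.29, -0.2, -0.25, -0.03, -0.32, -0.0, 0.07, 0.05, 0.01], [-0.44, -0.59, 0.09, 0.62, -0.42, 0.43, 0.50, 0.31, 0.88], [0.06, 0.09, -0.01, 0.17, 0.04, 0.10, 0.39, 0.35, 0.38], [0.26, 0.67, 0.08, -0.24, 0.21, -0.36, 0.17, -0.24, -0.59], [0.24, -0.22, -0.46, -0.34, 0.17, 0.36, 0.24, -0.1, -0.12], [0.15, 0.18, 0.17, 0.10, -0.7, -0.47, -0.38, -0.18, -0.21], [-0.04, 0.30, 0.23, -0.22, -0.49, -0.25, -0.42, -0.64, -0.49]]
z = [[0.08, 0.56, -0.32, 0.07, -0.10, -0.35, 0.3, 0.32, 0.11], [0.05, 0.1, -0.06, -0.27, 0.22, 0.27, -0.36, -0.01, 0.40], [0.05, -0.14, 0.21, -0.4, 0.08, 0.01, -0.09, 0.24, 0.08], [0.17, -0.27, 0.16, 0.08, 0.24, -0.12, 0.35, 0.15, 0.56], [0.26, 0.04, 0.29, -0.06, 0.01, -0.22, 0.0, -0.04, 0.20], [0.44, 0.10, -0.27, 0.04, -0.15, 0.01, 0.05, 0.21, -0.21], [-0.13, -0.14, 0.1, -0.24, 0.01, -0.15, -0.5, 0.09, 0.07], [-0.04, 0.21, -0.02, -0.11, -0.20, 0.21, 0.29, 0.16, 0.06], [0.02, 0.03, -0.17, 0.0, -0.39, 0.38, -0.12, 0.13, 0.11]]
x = z @ u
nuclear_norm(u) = 10.44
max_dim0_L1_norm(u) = 4.67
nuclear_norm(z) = 5.17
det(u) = 0.01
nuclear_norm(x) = 6.69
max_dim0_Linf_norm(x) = 0.88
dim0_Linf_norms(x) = [0.44, 0.67, 0.52, 0.62, 0.7, 0.47, 0.5, 0.64, 0.88]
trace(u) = 1.07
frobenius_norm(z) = 1.97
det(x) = -0.00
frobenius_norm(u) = 4.32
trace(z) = 0.26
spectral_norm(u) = 2.61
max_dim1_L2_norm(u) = 1.93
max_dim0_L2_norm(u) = 1.67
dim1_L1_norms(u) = [2.54, 2.62, 2.95, 3.59, 5.72, 3.9, 3.9, 3.73, 4.93]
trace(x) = -0.38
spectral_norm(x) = 2.22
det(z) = -0.00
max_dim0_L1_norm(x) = 3.14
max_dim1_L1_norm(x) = 4.28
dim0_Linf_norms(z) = [0.44, 0.56, 0.32, 0.4, 0.39, 0.38, 0.5, 0.32, 0.56]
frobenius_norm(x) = 3.05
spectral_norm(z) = 1.10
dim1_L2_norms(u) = [1.11, 1.0, 1.19, 1.37, 1.93, 1.5, 1.45, 1.33, 1.8]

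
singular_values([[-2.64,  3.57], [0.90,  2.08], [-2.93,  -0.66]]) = [4.75, 3.36]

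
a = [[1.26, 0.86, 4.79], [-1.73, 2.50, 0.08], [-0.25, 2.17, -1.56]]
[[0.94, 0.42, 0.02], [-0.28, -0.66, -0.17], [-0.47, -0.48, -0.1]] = a @ [[0.07, 0.17, 0.04],  [-0.07, -0.15, -0.04],  [0.19, 0.07, 0.0]]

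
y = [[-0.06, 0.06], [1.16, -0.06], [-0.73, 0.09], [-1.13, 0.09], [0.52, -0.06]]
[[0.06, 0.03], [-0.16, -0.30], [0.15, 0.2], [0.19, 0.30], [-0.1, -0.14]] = y @ [[-0.09, -0.25],[0.97, 0.23]]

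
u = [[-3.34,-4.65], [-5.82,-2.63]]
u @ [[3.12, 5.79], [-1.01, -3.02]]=[[-5.72,  -5.3], [-15.5,  -25.76]]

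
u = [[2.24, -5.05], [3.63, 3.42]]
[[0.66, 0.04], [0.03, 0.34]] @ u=[[1.62, -3.2], [1.30, 1.01]]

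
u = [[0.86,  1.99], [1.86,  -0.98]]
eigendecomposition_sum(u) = [[1.48, 0.97], [0.90, 0.59]] + [[-0.62,1.02], [0.96,-1.57]]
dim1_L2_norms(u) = [2.17, 2.1]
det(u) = -4.54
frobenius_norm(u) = 3.02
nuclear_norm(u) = 4.27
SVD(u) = [[-0.83, 0.56],[0.56, 0.83]] @ diag([2.22200654535474, 2.0450884852251985]) @ [[0.15, -0.99], [0.99, 0.15]]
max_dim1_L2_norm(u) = 2.17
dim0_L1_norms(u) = [2.72, 2.97]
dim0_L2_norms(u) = [2.05, 2.22]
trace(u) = -0.12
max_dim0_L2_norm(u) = 2.22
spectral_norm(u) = 2.22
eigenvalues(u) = [2.07, -2.19]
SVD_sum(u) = [[-0.27, 1.82],  [0.19, -1.23]] + [[1.13, 0.17], [1.67, 0.25]]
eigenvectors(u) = [[0.85,-0.55], [0.52,0.84]]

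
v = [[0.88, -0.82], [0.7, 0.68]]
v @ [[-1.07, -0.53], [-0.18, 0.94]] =[[-0.79, -1.24], [-0.87, 0.27]]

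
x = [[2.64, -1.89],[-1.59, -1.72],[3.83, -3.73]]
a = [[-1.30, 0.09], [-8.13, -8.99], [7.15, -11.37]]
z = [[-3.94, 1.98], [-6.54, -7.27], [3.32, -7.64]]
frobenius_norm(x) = 6.68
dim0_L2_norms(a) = [10.9, 14.5]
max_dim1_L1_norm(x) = 7.56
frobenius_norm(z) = 13.58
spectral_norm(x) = 6.24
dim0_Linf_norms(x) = [3.83, 3.73]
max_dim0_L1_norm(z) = 16.89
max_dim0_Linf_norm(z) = 7.64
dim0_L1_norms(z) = [13.8, 16.89]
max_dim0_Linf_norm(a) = 11.37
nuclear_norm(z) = 18.99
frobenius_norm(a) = 18.14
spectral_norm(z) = 10.92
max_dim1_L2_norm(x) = 5.35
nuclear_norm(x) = 8.62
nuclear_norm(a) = 25.39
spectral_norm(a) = 14.52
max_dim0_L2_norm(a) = 14.5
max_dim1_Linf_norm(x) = 3.83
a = x + z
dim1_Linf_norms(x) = [2.64, 1.72, 3.83]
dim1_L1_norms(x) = [4.53, 3.31, 7.56]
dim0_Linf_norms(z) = [6.54, 7.64]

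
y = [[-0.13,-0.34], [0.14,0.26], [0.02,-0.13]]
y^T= [[-0.13,0.14,0.02], [-0.34,0.26,-0.13]]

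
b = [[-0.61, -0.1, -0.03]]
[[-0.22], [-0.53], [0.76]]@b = [[0.13, 0.02, 0.01], [0.32, 0.05, 0.02], [-0.46, -0.08, -0.02]]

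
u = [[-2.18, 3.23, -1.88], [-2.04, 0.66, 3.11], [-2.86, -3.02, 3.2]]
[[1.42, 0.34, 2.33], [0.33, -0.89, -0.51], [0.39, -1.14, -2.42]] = u@[[-0.40, 0.10, -0.04],  [0.07, 0.04, 0.52],  [-0.17, -0.23, -0.30]]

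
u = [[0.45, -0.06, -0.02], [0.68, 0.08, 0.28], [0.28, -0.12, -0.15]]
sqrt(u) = [[0.66, -0.04, 0.03], [0.12, 0.54, 0.8], [0.67, -0.26, -0.20]]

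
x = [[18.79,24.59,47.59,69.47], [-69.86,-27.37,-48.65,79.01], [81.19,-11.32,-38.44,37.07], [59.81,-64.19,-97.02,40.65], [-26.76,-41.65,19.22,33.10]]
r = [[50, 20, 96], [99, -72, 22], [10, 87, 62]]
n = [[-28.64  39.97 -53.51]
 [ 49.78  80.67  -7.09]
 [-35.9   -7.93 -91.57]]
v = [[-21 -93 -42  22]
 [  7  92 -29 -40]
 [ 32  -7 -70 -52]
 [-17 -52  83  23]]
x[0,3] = 69.47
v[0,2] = -42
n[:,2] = [-53.51, -7.09, -91.57]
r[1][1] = -72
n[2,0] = -35.9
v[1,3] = -40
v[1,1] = 92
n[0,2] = -53.51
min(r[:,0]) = 10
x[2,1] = -11.32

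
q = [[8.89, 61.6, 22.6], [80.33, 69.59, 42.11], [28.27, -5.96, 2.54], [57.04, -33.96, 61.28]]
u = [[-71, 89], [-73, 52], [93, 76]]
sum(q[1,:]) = 192.03000000000003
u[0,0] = -71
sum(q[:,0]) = 174.53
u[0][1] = 89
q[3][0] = 57.04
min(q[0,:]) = 8.89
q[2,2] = 2.54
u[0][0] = -71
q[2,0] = 28.27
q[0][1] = 61.6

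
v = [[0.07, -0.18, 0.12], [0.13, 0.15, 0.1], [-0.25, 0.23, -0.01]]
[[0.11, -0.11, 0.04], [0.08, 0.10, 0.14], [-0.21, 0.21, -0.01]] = v @ [[0.64,-0.22,0.25], [-0.22,0.70,0.27], [0.25,0.27,0.63]]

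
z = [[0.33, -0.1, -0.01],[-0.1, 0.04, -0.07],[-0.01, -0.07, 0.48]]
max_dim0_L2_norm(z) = 0.49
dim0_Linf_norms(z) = [0.33, 0.1, 0.48]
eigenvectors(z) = [[-0.29,-0.96,0.04], [-0.95,0.28,-0.16], [-0.14,0.08,0.99]]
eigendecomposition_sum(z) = [[-0.00, -0.0, -0.00], [-0.0, -0.00, -0.0], [-0.0, -0.00, -0.0]] + [[0.33, -0.1, -0.03],  [-0.10, 0.03, 0.01],  [-0.03, 0.01, 0.0]] + [[0.00, -0.0, 0.02], [-0.00, 0.01, -0.08], [0.02, -0.08, 0.48]]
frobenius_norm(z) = 0.61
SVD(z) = [[0.04, 0.96, 0.29], [-0.16, -0.28, 0.95], [0.99, -0.08, 0.14]] @ diag([0.49108197958569777, 0.36019004882134653, 0.0012720284070442769]) @ [[0.04, -0.16, 0.99], [0.96, -0.28, -0.08], [-0.29, -0.95, -0.14]]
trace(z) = 0.85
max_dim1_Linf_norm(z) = 0.48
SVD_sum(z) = [[0.00,-0.00,0.02], [-0.0,0.01,-0.08], [0.02,-0.08,0.48]] + [[0.33, -0.1, -0.03], [-0.10, 0.03, 0.01], [-0.03, 0.01, 0.00]] + [[-0.00,-0.0,-0.0], [-0.0,-0.00,-0.0], [-0.00,-0.0,-0.0]]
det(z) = -0.00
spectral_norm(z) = 0.49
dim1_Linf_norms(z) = [0.33, 0.1, 0.48]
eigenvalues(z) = [-0.0, 0.36, 0.49]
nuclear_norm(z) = 0.85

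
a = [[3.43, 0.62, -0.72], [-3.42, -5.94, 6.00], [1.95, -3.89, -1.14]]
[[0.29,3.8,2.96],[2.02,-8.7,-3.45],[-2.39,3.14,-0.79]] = a@[[0.19, 0.91, 0.86], [0.45, -0.06, 0.51], [0.89, -0.99, 0.42]]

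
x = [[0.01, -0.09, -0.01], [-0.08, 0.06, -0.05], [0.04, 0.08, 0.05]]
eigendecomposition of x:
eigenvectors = [[0.64,-0.65,-0.53], [-0.63,-0.22,-0.02], [-0.44,0.73,0.84]]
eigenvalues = [0.11, -0.01, 0.02]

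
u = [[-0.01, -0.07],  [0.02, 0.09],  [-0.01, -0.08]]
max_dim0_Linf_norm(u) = 0.09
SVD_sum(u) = [[-0.01,-0.07],[0.02,0.09],[-0.01,-0.08]] + [[0.0, -0.00],[0.0, -0.0],[0.00, -0.00]]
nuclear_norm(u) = 0.15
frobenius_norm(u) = 0.14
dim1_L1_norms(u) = [0.08, 0.11, 0.09]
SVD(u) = [[-0.5, -0.31], [0.65, -0.75], [-0.57, -0.58]] @ diag([0.14128846174612295, 0.0061294842698519465]) @ [[0.17,  0.99], [-0.99,  0.17]]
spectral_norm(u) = 0.14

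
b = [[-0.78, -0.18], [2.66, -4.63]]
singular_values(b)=[5.34, 0.77]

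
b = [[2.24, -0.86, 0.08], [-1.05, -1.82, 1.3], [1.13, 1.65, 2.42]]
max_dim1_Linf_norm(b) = 2.42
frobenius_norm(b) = 4.66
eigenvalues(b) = [(-2.51+0j), (2.67+0.25j), (2.67-0.25j)]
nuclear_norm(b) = 7.97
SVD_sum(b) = [[0.56, 0.50, 0.55], [-0.51, -0.45, -0.5], [1.81, 1.61, 1.77]] + [[0.58, 0.23, -0.8],[-1.16, -0.47, 1.61],[-0.51, -0.2, 0.71]] + [[1.10, -1.59, 0.33], [0.62, -0.9, 0.19], [-0.17, 0.24, -0.05]]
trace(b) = 2.84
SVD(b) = [[-0.29,-0.41,0.86], [0.26,0.83,0.49], [-0.92,0.36,-0.13]] @ diag([3.2493692219670063, 2.446978398441415, 2.275565067602908]) @ [[-0.6, -0.54, -0.59], [-0.57, -0.23, 0.79], [0.56, -0.81, 0.17]]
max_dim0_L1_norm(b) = 4.42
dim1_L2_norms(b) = [2.4, 2.47, 3.14]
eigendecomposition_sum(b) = [[-0.12+0.00j, -0.41-0.00j, (0.11-0j)], [(-0.62+0j), (-2.17-0j), 0.58-0.00j], [(0.23-0j), 0.82+0.00j, (-0.22+0j)]] + [[(1.18+1.15j), -0.23+0.08j, (-0.01+0.78j)], [(-0.22-1.24j), 0.18+0.05j, (0.36-0.48j)], [(0.45-3.41j), (0.41+0.28j), (1.32-0.95j)]] + [[(1.18-1.15j),(-0.23-0.08j),(-0.01-0.78j)],[-0.22+1.24j,0.18-0.05j,0.36+0.48j],[0.45+3.41j,0.41-0.28j,1.32+0.95j]]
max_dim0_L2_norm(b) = 2.75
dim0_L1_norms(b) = [4.42, 4.33, 3.8]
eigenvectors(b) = [[(0.17+0j), 0.25-0.33j, (0.25+0.33j)],[(0.92+0j), (-0.3+0.09j), -0.30-0.09j],[(-0.35+0j), -0.86+0.00j, -0.86-0.00j]]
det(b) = -18.09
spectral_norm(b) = 3.25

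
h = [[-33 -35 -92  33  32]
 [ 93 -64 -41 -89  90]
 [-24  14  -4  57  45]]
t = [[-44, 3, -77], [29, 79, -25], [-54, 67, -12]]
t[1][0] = 29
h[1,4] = 90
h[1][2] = -41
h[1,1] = -64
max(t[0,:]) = 3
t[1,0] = 29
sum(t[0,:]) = -118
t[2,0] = -54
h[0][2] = -92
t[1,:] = [29, 79, -25]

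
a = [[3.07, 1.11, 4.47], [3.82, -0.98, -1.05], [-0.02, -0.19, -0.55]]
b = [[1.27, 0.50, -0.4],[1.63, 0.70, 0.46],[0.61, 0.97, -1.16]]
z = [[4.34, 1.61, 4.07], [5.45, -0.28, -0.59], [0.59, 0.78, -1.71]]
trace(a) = 1.54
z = b + a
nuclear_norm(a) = 9.57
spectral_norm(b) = 2.48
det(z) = 36.49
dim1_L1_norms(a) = [8.65, 5.85, 0.76]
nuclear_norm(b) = 4.12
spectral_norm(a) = 5.74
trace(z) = 2.35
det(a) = 0.07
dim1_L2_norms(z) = [6.16, 5.49, 1.97]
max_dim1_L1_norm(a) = 8.65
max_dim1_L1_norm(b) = 2.79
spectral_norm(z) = 7.43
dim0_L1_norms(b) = [3.51, 2.17, 2.02]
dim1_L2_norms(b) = [1.42, 1.83, 1.63]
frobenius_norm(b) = 2.84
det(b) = -0.97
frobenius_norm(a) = 6.90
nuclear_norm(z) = 12.59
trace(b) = 0.81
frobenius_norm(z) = 8.49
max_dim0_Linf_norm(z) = 5.45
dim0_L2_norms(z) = [6.99, 1.81, 4.45]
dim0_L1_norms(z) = [10.38, 2.67, 6.37]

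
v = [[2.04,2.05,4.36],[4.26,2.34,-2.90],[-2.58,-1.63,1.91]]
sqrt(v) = [[1.44+0.07j,(1.16-0.46j),(2.1-0.7j)],[1.26-0.10j,(0.72+0.66j),(-2.11+1j)],[(-0.7+0.01j),-0.37-0.05j,1.60-0.07j]]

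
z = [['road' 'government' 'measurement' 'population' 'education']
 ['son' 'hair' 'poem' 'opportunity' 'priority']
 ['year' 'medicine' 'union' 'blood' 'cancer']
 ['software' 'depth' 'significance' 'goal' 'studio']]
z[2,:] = ['year', 'medicine', 'union', 'blood', 'cancer']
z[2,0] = 'year'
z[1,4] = 'priority'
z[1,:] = ['son', 'hair', 'poem', 'opportunity', 'priority']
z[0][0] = 'road'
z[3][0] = 'software'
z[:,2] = ['measurement', 'poem', 'union', 'significance']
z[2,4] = 'cancer'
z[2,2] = 'union'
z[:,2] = ['measurement', 'poem', 'union', 'significance']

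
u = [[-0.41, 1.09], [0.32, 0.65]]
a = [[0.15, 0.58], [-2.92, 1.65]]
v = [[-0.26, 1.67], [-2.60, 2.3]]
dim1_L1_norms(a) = [0.73, 4.57]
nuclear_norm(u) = 1.76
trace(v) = 2.04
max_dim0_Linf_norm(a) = 2.92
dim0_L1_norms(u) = [0.73, 1.74]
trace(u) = 0.24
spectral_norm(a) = 3.36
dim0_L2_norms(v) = [2.61, 2.84]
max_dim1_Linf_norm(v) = 2.6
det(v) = 3.74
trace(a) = 1.80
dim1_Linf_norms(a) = [0.58, 2.92]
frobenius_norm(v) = 3.86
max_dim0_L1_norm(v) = 3.97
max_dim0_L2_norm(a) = 2.92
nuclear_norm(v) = 4.73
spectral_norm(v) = 3.73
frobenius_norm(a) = 3.41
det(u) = -0.62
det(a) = 1.94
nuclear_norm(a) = 3.94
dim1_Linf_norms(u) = [1.09, 0.65]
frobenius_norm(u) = 1.37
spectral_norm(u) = 1.29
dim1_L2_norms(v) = [1.69, 3.47]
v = a + u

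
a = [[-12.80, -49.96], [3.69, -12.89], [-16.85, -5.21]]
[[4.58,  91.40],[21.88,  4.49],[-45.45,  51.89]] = a@ [[2.96, -2.73], [-0.85, -1.13]]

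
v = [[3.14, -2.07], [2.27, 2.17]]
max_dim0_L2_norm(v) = 3.87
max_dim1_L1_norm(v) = 5.21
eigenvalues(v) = [(2.66+2.11j), (2.66-2.11j)]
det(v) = 11.51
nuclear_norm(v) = 6.86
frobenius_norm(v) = 4.90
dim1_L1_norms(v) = [5.21, 4.44]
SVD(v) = [[-0.90, -0.43], [-0.43, 0.90]] @ diag([3.9241850644003646, 2.933781106411504]) @ [[-0.97, 0.24],  [0.24, 0.97]]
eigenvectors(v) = [[(0.15+0.67j), (0.15-0.67j)], [(0.72+0j), 0.72-0.00j]]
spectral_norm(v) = 3.92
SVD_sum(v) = [[3.44, -0.85], [1.64, -0.40]] + [[-0.3,-1.22], [0.63,2.57]]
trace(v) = 5.31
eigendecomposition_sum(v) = [[(1.57+0.75j), (-1.04+1.3j)], [1.14-1.43j, 1.08+1.36j]] + [[1.57-0.75j, (-1.04-1.3j)],[1.14+1.43j, 1.09-1.36j]]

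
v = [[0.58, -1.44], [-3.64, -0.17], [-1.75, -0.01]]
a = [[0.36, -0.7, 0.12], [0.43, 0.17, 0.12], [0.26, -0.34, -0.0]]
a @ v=[[2.55, -0.4], [-0.58, -0.65], [1.39, -0.32]]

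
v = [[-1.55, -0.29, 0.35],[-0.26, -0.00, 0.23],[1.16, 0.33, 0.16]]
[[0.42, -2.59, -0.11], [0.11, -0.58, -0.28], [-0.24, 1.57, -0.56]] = v@[[-0.45, 1.46, -0.21], [0.89, 0.05, -0.25], [-0.05, -0.89, -1.45]]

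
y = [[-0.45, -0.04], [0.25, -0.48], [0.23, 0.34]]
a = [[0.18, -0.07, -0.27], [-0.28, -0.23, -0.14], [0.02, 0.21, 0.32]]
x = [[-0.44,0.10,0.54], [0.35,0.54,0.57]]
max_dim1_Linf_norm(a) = 0.32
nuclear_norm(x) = 1.54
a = y @ x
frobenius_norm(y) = 0.82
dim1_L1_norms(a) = [0.52, 0.65, 0.55]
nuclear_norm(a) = 0.89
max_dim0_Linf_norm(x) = 0.57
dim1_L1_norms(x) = [1.08, 1.46]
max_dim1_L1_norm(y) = 0.73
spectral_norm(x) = 0.93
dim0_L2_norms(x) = [0.56, 0.55, 0.79]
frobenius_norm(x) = 1.11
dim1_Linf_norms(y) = [0.45, 0.48, 0.34]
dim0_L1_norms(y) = [0.93, 0.86]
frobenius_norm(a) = 0.64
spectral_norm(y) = 0.60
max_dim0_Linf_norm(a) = 0.32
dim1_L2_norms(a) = [0.33, 0.39, 0.38]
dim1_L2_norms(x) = [0.7, 0.86]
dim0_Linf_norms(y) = [0.45, 0.48]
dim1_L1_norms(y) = [0.49, 0.73, 0.57]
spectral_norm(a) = 0.53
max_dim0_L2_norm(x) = 0.79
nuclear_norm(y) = 1.15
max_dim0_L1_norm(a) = 0.73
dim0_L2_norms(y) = [0.56, 0.59]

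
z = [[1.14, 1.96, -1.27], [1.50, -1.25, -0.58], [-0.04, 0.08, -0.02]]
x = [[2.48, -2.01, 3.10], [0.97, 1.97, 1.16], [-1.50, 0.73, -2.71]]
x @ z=[[-0.31, 7.62, -2.05], [4.01, -0.47, -2.40], [-0.51, -4.07, 1.54]]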